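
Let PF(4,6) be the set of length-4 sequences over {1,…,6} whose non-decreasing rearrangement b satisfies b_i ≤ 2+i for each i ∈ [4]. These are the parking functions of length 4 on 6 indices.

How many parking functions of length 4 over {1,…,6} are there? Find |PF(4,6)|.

|PF(4,6)| = (7−4)·7^(4−1) = 3 · 343 = 1029 (Pollak)
E.g. (4,2,1,5) → sorted (1,2,4,5): b_i ≤ 2+i ∀i, a PF.

1029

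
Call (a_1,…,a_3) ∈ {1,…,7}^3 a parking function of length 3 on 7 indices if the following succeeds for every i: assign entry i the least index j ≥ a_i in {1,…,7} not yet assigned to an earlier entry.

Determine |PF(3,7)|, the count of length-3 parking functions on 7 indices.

|PF(3,7)| = (7−3+1)·(7+1)^(3−1) = 5×64 = 320 (Pollak)
One tuple (4,4,1) → sorted (1,4,4): b_i ≤ 4+i ∀i, a PF.

320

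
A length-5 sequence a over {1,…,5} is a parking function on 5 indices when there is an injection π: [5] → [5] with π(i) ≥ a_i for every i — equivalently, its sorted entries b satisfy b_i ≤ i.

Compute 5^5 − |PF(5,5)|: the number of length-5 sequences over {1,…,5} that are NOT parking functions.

1829

#PF = (5−5+1)·(5+1)^(5−1) = 1×1296 = 1296 (Pollak)
E.g. (4,3,4,5,4) → sorted (3,4,4,4,5): b_1=3>1, not a PF.
Total 3125; non-PF = 3125−1296 = 1829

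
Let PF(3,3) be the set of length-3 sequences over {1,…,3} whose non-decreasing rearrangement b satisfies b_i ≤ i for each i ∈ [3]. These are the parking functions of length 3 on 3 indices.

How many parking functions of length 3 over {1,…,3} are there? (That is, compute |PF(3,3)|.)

16

#PF = 1·4^2 = 1·16 = 16 (Pollak)
One tuple (2,1,2) → sorted (1,2,2): b_i ≤ i ∀i, a PF.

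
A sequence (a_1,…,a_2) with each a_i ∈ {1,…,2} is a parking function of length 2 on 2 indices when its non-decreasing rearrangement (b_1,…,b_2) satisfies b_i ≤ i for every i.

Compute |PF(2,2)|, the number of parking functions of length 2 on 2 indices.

3

|PF(2,2)| = 1·3^1 = 1 · 3 = 3 (Konheim–Weiss)
E.g. (1,1) → sorted (1,1): b_i ≤ i ∀i, a PF.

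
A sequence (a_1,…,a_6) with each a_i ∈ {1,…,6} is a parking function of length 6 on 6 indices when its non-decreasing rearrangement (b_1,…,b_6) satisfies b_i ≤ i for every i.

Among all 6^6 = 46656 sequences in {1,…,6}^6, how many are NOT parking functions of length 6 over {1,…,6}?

29849

Count = (6−6+1)·(6+1)^(6−1) = 1 · 16807 = 16807
Check (4,6,6,4,4,3) → sorted (3,4,4,4,6,6): b_1=3>1, not a PF.
6^6 − 16807 = 46656 − 16807 = 29849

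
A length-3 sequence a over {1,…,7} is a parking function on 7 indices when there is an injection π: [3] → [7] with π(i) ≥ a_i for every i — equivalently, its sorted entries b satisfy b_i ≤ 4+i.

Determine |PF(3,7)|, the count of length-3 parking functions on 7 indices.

320

Count = (7−3+1)·(7+1)^(3−1) = 5 · 64 = 320 (Konheim–Weiss)
Check (6,4,7) → sorted (4,6,7): b_i ≤ 4+i ∀i, a PF.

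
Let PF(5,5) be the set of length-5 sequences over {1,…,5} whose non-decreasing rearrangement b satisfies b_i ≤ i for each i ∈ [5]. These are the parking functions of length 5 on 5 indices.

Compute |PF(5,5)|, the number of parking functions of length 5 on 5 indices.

1296

|PF| = (6−5)·6^(5−1) = 1 · 1296 = 1296 (Konheim–Weiss)
One tuple (2,4,1,2,5) → sorted (1,2,2,4,5): b_i ≤ i ∀i, a PF.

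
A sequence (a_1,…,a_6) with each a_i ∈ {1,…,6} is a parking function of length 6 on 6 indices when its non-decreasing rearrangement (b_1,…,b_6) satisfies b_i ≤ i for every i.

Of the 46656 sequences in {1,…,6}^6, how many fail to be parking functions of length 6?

29849

Count = (7−6)·7^(6−1) = 1×16807 = 16807 (Konheim–Weiss)
Example (4,4,6,6,2,6) → sorted (2,4,4,6,6,6): b_1=2>1, not a PF.
Total 46656; non-PF = 46656−16807 = 29849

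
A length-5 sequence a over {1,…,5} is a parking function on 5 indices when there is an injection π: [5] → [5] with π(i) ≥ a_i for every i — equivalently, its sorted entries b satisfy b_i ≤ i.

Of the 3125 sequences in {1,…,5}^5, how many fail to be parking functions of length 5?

#PF = (5−5+1)·(5+1)^(5−1) = 1×1296 = 1296 [KW]
One tuple (5,5,5,5,2) → sorted (2,5,5,5,5): b_1=2>1, not a PF.
So 3125 − 1296 = 1829 fail.

1829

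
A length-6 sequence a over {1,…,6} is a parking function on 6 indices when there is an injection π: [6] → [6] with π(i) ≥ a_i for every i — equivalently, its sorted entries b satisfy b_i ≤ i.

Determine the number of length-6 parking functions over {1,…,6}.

|PF| = (6+1−6)·(6+1)^{6−1} = 1·16807 = 16807
Example (1,4,6,1,5,3) → sorted (1,1,3,4,5,6): b_i ≤ i ∀i, a PF.

16807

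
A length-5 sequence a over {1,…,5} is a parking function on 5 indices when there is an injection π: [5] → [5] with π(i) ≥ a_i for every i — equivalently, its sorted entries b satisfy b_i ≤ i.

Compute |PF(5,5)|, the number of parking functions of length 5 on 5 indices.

|PF| = (6−5)·6^(5−1) = 1 · 1296 = 1296 (Konheim–Weiss)
Check (2,2,1,4,2) → sorted (1,2,2,2,4): b_i ≤ i ∀i, a PF.

1296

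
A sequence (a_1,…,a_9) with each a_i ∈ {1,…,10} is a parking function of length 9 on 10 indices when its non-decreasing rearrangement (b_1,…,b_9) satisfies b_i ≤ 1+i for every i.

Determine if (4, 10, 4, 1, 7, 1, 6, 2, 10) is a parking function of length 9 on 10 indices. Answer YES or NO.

NO

Rearranged: b = (1, 1, 2, 4, 4, 6, 7, 10, 10).
  b_1=1 ≤ 2
  b_2=1 ≤ 3
  b_3=2 ≤ 4
  b_4=4 ≤ 5
  b_5=4 ≤ 6
  b_6=6 ≤ 7
  b_7=7 ≤ 8
  b_8=10 > 9
  fails at i=8 ⇒ NO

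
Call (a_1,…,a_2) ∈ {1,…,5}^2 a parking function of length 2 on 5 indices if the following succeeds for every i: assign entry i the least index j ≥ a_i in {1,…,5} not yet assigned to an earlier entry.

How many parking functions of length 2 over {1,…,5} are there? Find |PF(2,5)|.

24

|PF| = (5+1−2)·(5+1)^{2−1} = 4×6 = 24 (Pollak)
Check (3,3) → sorted (3,3): b_i ≤ 3+i ∀i, a PF.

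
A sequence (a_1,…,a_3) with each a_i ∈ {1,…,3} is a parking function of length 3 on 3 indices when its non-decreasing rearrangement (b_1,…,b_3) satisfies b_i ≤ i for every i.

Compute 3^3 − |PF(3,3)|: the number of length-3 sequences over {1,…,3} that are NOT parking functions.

11

|PF(3,3)| = (4−3)·4^(3−1) = 1·16 = 16 (Pollak)
E.g. (2,3,3) → sorted (2,3,3): b_1=2>1, not a PF.
So 27 − 16 = 11 fail.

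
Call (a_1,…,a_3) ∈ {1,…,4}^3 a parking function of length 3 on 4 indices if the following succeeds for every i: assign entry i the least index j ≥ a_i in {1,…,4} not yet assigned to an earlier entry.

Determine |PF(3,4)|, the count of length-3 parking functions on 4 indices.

50

Count = (4−3+1)·(4+1)^(3−1) = 2 · 25 = 50 [KW]
One tuple (1,1,1) → sorted (1,1,1): b_i ≤ 1+i ∀i, a PF.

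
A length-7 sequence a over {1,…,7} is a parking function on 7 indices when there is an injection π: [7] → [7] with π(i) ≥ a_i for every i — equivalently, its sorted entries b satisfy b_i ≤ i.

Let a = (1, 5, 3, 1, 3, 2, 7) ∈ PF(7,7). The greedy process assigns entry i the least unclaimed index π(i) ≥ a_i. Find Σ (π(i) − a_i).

Σπ = 28 ({1..7} each once); Σa = 1+5+3+1+3+2+7 = 22; disp = 28−22 = 6.

6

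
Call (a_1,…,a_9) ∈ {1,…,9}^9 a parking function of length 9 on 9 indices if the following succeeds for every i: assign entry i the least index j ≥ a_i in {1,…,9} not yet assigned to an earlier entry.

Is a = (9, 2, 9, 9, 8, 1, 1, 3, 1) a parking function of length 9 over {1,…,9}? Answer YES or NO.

Sorted: b = (1, 1, 1, 2, 3, 8, 9, 9, 9).
  b_1=1 ≤ 1
  b_2=1 ≤ 2
  b_3=1 ≤ 3
  b_4=2 ≤ 4
  b_5=3 ≤ 5
  b_6=8 > 6
  fails at i=6 ⇒ NO

NO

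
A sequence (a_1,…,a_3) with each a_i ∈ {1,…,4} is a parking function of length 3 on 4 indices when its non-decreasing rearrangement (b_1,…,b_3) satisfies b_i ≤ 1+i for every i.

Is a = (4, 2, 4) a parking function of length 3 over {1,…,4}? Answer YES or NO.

Order a: b = (2, 4, 4).
  b_1=2 ≤ 2
  b_2=4 > 3
  fails at i=2 ⇒ NO

NO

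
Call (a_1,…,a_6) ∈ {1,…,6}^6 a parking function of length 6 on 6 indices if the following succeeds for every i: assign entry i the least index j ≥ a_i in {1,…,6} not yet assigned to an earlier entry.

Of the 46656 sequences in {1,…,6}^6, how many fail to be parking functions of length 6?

29849

|PF(6,6)| = 1·7^5 = 1·16807 = 16807 (Pollak)
Check (6,5,5,6,3,5) → sorted (3,5,5,5,6,6): b_1=3>1, not a PF.
6^6 − 16807 = 46656 − 16807 = 29849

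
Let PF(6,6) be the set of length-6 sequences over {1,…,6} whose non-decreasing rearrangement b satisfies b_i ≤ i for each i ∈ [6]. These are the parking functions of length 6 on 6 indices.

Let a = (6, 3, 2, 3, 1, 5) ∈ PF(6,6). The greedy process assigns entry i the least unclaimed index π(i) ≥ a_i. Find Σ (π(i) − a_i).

1

Σπ = 21 ({1..6} each once); Σa = 6+3+2+3+1+5 = 20; disp = 21−20 = 1.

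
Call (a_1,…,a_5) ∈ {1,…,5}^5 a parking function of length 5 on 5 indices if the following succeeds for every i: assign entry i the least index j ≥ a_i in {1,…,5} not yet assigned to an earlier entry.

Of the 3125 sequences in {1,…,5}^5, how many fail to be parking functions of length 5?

1829

|PF(5,5)| = (5+1−5)·(5+1)^{5−1} = 1×1296 = 1296 [KW]
One tuple (3,3,5,4,4) → sorted (3,3,4,4,5): b_1=3>1, not a PF.
So 3125 − 1296 = 1829 fail.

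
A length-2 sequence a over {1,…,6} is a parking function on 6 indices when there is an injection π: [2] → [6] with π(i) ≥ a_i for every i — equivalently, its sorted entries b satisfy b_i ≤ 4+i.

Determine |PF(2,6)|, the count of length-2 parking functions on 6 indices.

#PF = (6+1−2)·(6+1)^{2−1} = 5·7 = 35 [KW]
E.g. (1,2) → sorted (1,2): b_i ≤ 4+i ∀i, a PF.

35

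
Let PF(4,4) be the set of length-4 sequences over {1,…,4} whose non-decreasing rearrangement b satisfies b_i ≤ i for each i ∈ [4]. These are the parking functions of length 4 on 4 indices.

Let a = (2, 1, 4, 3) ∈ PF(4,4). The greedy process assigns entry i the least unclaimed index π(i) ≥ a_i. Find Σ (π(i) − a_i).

0

Σπ = 10 ({1..4} each once); Σa = 2+1+4+3 = 10; disp = 10−10 = 0.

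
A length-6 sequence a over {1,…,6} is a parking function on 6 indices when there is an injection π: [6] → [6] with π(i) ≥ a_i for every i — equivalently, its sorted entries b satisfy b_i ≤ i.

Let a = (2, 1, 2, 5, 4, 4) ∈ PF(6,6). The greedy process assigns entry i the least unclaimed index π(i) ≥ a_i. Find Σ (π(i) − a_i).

Σπ = 6·7/2 = 21 (π permutes [6]); Σa = 2+1+2+5+4+4 = 18; disp = 21−18 = 3.

3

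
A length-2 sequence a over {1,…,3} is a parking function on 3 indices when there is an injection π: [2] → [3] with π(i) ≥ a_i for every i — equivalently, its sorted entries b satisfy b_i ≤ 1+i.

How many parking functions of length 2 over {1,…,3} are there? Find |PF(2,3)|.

8

|PF(2,3)| = (3−2+1)·(3+1)^(2−1) = 2×4 = 8
Check (3,2) → sorted (2,3): b_i ≤ 1+i ∀i, a PF.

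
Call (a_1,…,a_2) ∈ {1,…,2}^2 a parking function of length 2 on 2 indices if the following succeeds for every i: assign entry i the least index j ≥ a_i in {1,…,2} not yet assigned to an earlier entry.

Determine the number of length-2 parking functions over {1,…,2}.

3

|PF(2,2)| = (2−2+1)·(2+1)^(2−1) = 1·3 = 3
Example (1,2) → sorted (1,2): b_i ≤ i ∀i, a PF.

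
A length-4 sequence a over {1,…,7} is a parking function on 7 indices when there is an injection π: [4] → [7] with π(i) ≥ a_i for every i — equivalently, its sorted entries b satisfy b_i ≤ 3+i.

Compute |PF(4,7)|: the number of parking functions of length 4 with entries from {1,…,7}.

|PF| = (8−4)·8^(4−1) = 4×512 = 2048 [KW]
One tuple (4,2,6,3) → sorted (2,3,4,6): b_i ≤ 3+i ∀i, a PF.

2048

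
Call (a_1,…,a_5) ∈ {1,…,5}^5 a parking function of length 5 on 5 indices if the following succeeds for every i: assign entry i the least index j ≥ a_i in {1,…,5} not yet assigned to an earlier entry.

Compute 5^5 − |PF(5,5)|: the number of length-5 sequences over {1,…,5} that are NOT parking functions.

1829

|PF| = (5+1−5)·(5+1)^{5−1} = 1×1296 = 1296 (Konheim–Weiss)
Example (3,5,3,4,4) → sorted (3,3,4,4,5): b_1=3>1, not a PF.
Total 3125; non-PF = 3125−1296 = 1829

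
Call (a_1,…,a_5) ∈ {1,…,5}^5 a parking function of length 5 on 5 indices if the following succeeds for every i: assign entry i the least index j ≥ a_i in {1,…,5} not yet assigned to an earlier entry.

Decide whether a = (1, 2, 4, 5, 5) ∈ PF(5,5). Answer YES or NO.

NO

Order a: b = (1, 2, 4, 5, 5).
  b_1=1 ≤ 1
  b_2=2 ≤ 2
  b_3=4 > 3
  fails at i=3 ⇒ NO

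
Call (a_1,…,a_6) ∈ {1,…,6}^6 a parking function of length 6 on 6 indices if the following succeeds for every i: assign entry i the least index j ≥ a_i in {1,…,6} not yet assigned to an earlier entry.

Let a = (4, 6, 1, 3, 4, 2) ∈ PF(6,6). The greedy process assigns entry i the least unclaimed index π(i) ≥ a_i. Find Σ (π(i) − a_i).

1

Σπ(i) = 1+…+6 = 21; Σa = 4+6+1+3+4+2 = 20; disp = 21−20 = 1.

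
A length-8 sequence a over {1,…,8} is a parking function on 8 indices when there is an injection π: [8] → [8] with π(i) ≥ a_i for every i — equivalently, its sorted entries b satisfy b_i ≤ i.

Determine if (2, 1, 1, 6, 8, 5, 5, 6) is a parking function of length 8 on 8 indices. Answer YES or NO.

Order a: b = (1, 1, 2, 5, 5, 6, 6, 8).
  b_1=1 ≤ 1
  b_2=1 ≤ 2
  b_3=2 ≤ 3
  b_4=5 > 4
  fails at i=4 ⇒ NO

NO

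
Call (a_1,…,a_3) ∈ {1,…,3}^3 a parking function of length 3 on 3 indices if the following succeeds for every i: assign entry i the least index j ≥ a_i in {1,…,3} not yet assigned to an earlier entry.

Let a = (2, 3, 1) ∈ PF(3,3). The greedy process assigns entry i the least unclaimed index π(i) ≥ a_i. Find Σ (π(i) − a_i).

0

Σπ = 6 ({1..3} each once); Σa = 2+3+1 = 6; disp = 6−6 = 0.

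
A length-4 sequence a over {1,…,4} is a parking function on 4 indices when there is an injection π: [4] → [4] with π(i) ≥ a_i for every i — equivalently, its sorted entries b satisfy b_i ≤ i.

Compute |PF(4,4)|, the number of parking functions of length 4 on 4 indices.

125

#PF = (4+1−4)·(4+1)^{4−1} = 1 · 125 = 125 (Pollak)
Example (1,1,3,2) → sorted (1,1,2,3): b_i ≤ i ∀i, a PF.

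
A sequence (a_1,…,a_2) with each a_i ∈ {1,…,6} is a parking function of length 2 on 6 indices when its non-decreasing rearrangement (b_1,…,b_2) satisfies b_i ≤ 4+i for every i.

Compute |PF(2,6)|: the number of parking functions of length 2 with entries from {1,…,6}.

Count = (6−2+1)·(6+1)^(2−1) = 5×7 = 35
Check (1,1) → sorted (1,1): b_i ≤ 4+i ∀i, a PF.

35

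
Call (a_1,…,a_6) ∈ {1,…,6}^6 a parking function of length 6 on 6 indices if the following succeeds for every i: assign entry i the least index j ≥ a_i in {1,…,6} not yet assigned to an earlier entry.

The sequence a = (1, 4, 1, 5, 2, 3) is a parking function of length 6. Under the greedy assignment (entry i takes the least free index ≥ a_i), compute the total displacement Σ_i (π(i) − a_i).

5

Σπ(i) = 1+…+6 = 21; Σa = 1+4+1+5+2+3 = 16; disp = 21−16 = 5.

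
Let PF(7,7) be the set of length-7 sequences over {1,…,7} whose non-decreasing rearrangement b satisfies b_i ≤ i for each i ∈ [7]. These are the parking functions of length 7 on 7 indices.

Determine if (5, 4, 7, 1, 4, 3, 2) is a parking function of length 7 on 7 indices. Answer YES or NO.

Sorted: b = (1, 2, 3, 4, 4, 5, 7).
  b_1=1 ≤ 1
  b_2=2 ≤ 2
  b_3=3 ≤ 3
  b_4=4 ≤ 4
  b_5=4 ≤ 5
  b_6=5 ≤ 6
  b_7=7 ≤ 7
All bounds hold ⇒ YES

YES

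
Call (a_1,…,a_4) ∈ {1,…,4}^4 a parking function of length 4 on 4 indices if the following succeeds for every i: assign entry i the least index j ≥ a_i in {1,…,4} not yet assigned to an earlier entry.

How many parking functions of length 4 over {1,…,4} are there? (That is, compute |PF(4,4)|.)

125

#PF = 1·5^3 = 1×125 = 125 (Konheim–Weiss)
Example (4,2,1,2) → sorted (1,2,2,4): b_i ≤ i ∀i, a PF.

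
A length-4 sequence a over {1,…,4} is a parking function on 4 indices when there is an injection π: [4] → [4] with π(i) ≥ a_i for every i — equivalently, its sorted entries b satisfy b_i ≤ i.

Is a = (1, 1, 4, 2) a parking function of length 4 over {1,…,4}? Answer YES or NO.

YES

Sorted: b = (1, 1, 2, 4).
  b_1=1 ≤ 1
  b_2=1 ≤ 2
  b_3=2 ≤ 3
  b_4=4 ≤ 4
All bounds hold ⇒ YES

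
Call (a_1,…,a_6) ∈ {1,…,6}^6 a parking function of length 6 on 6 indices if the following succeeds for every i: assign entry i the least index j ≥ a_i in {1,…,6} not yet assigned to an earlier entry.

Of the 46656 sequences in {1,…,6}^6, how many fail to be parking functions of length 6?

29849

|PF(6,6)| = (6+1−6)·(6+1)^{6−1} = 1×16807 = 16807 [KW]
Check (1,6,5,6,5,6) → sorted (1,5,5,6,6,6): b_2=5>2, not a PF.
Total 46656; non-PF = 46656−16807 = 29849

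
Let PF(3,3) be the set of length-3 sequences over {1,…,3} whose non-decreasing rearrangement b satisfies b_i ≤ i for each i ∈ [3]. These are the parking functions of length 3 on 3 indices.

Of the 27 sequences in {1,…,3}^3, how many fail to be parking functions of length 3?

#PF = (3−3+1)·(3+1)^(3−1) = 1 · 16 = 16 (Pollak)
Check (3,3,2) → sorted (2,3,3): b_1=2>1, not a PF.
Total 27; non-PF = 27−16 = 11

11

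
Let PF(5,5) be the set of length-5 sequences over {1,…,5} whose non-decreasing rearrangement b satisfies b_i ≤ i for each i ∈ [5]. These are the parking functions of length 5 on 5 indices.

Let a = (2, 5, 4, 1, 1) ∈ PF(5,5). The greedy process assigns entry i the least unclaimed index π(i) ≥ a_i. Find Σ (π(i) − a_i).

2

Σπ(i) = 1+…+5 = 15; Σa = 2+5+4+1+1 = 13; disp = 15−13 = 2.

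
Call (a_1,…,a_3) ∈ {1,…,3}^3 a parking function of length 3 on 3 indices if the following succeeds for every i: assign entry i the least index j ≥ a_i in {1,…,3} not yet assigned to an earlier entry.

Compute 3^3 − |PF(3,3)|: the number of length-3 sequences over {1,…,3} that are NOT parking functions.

|PF(3,3)| = (3−3+1)·(3+1)^(3−1) = 1 · 16 = 16
Check (2,3,2) → sorted (2,2,3): b_1=2>1, not a PF.
Total 27; non-PF = 27−16 = 11

11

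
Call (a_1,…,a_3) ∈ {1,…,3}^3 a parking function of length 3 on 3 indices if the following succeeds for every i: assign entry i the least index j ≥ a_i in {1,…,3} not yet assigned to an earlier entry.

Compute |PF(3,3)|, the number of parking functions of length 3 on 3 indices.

16

Count = (3−3+1)·(3+1)^(3−1) = 1×16 = 16 (Konheim–Weiss)
One tuple (3,1,1) → sorted (1,1,3): b_i ≤ i ∀i, a PF.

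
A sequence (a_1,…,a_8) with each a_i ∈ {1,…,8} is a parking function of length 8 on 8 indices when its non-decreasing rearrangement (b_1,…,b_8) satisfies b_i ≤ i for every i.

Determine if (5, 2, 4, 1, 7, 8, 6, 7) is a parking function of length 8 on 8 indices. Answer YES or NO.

NO

Sorted: b = (1, 2, 4, 5, 6, 7, 7, 8).
  b_1=1 ≤ 1
  b_2=2 ≤ 2
  b_3=4 > 3
  fails at i=3 ⇒ NO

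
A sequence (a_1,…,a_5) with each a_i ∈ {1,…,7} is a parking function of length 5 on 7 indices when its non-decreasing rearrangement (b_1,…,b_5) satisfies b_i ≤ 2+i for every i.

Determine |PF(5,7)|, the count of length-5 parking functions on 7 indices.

|PF(5,7)| = (7−5+1)·(7+1)^(5−1) = 3·4096 = 12288
Example (2,1,2,7,1) → sorted (1,1,2,2,7): b_i ≤ 2+i ∀i, a PF.

12288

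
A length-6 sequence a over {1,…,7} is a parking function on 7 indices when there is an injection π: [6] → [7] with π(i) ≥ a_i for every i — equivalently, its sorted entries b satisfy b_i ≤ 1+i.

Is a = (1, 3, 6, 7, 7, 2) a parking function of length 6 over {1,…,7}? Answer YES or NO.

Sorted: b = (1, 2, 3, 6, 7, 7).
  b_1=1 ≤ 2
  b_2=2 ≤ 3
  b_3=3 ≤ 4
  b_4=6 > 5
  fails at i=4 ⇒ NO

NO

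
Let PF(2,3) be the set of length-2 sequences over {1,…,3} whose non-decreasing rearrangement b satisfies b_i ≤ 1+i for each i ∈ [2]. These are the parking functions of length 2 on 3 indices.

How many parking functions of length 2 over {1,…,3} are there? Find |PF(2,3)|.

|PF| = (4−2)·4^(2−1) = 2×4 = 8 (Pollak)
One tuple (3,2) → sorted (2,3): b_i ≤ 1+i ∀i, a PF.

8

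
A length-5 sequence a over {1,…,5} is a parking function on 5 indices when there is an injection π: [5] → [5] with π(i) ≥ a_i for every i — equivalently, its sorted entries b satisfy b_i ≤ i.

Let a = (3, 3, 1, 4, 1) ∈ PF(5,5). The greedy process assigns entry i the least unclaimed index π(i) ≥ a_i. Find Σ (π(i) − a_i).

Σπ = 15 ({1..5} each once); Σa = 3+3+1+4+1 = 12; disp = 15−12 = 3.

3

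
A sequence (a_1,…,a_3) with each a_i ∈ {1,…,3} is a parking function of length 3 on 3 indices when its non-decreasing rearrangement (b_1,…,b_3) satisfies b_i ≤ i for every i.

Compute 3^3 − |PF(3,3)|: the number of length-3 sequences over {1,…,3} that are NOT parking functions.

11

|PF(3,3)| = (3−3+1)·(3+1)^(3−1) = 1·16 = 16 (Pollak)
One tuple (2,2,2) → sorted (2,2,2): b_1=2>1, not a PF.
So 27 − 16 = 11 fail.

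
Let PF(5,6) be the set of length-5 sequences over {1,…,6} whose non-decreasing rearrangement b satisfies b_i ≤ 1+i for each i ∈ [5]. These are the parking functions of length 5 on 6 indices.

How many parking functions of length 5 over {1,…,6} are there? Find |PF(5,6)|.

4802

|PF(5,6)| = (6−5+1)·(6+1)^(5−1) = 2·2401 = 4802
Check (3,2,5,6,3) → sorted (2,3,3,5,6): b_i ≤ 1+i ∀i, a PF.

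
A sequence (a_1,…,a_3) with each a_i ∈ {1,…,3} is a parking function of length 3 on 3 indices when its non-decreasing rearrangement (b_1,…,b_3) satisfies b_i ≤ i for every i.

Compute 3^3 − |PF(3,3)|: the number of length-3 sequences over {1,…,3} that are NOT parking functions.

|PF| = (4−3)·4^(3−1) = 1 · 16 = 16
Example (1,3,3) → sorted (1,3,3): b_2=3>2, not a PF.
So 27 − 16 = 11 fail.

11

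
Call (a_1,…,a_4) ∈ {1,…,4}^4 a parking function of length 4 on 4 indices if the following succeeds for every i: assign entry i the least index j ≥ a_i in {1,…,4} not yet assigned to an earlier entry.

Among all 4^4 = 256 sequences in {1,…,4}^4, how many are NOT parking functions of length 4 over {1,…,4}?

131

|PF(4,4)| = (5−4)·5^(4−1) = 1×125 = 125 [KW]
Check (4,3,2,3) → sorted (2,3,3,4): b_1=2>1, not a PF.
So 256 − 125 = 131 fail.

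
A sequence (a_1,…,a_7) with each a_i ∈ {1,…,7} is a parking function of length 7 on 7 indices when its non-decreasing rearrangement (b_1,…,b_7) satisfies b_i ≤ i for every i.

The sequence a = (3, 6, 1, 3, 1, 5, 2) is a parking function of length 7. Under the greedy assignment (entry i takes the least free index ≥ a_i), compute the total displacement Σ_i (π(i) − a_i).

7

Σπ = 7·8/2 = 28 (π permutes [7]); Σa = 3+6+1+3+1+5+2 = 21; disp = 28−21 = 7.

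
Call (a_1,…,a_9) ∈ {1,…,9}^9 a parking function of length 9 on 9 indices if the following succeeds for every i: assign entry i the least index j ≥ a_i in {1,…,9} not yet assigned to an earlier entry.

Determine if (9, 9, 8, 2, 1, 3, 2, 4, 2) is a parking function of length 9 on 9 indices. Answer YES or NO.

NO

Order a: b = (1, 2, 2, 2, 3, 4, 8, 9, 9).
  b_1=1 ≤ 1
  b_2=2 ≤ 2
  b_3=2 ≤ 3
  b_4=2 ≤ 4
  b_5=3 ≤ 5
  b_6=4 ≤ 6
  b_7=8 > 7
  fails at i=7 ⇒ NO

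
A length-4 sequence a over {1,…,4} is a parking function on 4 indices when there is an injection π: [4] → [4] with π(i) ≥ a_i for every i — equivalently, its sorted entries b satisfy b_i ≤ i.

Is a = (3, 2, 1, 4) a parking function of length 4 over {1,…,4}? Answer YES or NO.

Order a: b = (1, 2, 3, 4).
  b_1=1 ≤ 1
  b_2=2 ≤ 2
  b_3=3 ≤ 3
  b_4=4 ≤ 4
All bounds hold ⇒ YES

YES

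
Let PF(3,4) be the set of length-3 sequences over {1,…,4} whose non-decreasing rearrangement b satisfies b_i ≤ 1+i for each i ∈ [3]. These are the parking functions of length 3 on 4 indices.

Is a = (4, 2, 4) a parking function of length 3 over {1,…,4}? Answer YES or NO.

Rearranged: b = (2, 4, 4).
  b_1=2 ≤ 2
  b_2=4 > 3
  fails at i=2 ⇒ NO

NO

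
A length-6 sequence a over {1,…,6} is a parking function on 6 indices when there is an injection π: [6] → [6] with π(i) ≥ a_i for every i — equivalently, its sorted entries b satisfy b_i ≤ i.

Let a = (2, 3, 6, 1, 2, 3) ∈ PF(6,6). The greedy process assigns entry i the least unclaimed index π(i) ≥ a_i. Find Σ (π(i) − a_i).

4

Σπ = 6·7/2 = 21 (π permutes [6]); Σa = 2+3+6+1+2+3 = 17; disp = 21−17 = 4.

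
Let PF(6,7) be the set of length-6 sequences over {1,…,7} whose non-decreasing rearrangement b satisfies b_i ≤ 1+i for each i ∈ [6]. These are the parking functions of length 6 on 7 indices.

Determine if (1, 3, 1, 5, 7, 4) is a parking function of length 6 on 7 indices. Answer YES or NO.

YES

Sorted: b = (1, 1, 3, 4, 5, 7).
  b_1=1 ≤ 2
  b_2=1 ≤ 3
  b_3=3 ≤ 4
  b_4=4 ≤ 5
  b_5=5 ≤ 6
  b_6=7 ≤ 7
All bounds hold ⇒ YES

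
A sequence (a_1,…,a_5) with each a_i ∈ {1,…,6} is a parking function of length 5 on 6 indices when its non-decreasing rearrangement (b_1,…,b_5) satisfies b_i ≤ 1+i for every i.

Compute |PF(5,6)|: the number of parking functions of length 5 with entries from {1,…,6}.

4802

#PF = (7−5)·7^(5−1) = 2×2401 = 4802 (Konheim–Weiss)
One tuple (4,1,5,6,1) → sorted (1,1,4,5,6): b_i ≤ 1+i ∀i, a PF.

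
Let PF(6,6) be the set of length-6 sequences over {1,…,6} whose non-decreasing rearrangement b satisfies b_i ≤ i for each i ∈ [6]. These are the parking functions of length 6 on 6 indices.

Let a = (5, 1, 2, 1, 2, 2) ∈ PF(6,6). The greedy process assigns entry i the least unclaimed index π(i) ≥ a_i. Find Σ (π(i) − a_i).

8

Σπ = 21 ({1..6} each once); Σa = 5+1+2+1+2+2 = 13; disp = 21−13 = 8.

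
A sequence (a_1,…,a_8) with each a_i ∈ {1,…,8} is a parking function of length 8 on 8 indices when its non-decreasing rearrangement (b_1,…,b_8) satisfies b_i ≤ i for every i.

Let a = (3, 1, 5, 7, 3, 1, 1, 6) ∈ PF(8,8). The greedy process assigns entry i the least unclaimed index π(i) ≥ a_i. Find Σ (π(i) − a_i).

Σπ(i) = 1+…+8 = 36; Σa = 3+1+5+7+3+1+1+6 = 27; disp = 36−27 = 9.

9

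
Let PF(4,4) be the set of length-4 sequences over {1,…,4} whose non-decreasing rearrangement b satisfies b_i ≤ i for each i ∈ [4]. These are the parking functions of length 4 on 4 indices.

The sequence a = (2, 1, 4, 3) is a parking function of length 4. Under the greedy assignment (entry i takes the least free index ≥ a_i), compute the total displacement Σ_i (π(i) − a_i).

0

Σπ = 4·5/2 = 10 (π permutes [4]); Σa = 2+1+4+3 = 10; disp = 10−10 = 0.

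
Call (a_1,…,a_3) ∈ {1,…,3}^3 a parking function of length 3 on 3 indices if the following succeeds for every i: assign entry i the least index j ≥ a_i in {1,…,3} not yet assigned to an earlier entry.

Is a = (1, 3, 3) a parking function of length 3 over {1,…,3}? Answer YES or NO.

Sorted: b = (1, 3, 3).
  b_1=1 ≤ 1
  b_2=3 > 2
  fails at i=2 ⇒ NO

NO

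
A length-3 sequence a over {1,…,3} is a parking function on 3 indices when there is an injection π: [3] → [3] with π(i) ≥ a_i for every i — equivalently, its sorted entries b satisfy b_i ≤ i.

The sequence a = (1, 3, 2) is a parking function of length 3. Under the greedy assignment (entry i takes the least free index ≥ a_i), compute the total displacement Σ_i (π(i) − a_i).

0

Σπ(i) = 1+…+3 = 6; Σa = 1+3+2 = 6; disp = 6−6 = 0.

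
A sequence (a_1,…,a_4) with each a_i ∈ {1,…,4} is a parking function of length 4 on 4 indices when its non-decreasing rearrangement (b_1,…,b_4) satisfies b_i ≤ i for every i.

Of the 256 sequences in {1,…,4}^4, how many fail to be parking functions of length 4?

|PF(4,4)| = (4+1−4)·(4+1)^{4−1} = 1·125 = 125 (Pollak)
Check (4,4,2,4) → sorted (2,4,4,4): b_1=2>1, not a PF.
Total 256; non-PF = 256−125 = 131

131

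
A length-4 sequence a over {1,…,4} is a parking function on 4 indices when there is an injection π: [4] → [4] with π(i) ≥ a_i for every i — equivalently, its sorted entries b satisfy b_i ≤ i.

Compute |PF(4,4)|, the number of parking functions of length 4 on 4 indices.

125

#PF = (4+1−4)·(4+1)^{4−1} = 1 · 125 = 125
E.g. (2,3,1,1) → sorted (1,1,2,3): b_i ≤ i ∀i, a PF.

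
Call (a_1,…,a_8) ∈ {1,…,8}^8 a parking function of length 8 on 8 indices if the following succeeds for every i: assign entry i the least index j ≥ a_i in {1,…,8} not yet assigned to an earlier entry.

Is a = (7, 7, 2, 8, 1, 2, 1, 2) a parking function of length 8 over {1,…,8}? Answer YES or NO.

Rearranged: b = (1, 1, 2, 2, 2, 7, 7, 8).
  b_1=1 ≤ 1
  b_2=1 ≤ 2
  b_3=2 ≤ 3
  b_4=2 ≤ 4
  b_5=2 ≤ 5
  b_6=7 > 6
  fails at i=6 ⇒ NO

NO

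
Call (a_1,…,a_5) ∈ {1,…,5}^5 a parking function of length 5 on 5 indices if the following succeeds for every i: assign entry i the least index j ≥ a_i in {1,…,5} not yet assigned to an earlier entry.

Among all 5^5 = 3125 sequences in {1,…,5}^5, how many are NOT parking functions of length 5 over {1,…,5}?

1829

|PF| = 1·6^4 = 1×1296 = 1296 [KW]
One tuple (5,1,5,4,3) → sorted (1,3,4,5,5): b_2=3>2, not a PF.
So 3125 − 1296 = 1829 fail.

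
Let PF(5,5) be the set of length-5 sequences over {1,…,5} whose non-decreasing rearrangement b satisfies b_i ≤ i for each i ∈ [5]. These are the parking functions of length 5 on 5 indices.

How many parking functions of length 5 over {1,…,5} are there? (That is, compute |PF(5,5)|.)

|PF| = 1·6^4 = 1 · 1296 = 1296
Example (3,2,2,3,1) → sorted (1,2,2,3,3): b_i ≤ i ∀i, a PF.

1296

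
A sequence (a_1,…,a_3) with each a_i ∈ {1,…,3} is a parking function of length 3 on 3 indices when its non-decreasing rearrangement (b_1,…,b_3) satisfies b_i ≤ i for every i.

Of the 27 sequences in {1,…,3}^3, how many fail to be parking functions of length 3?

|PF(3,3)| = (3+1−3)·(3+1)^{3−1} = 1·16 = 16 (Pollak)
E.g. (3,2,3) → sorted (2,3,3): b_1=2>1, not a PF.
3^3 − 16 = 27 − 16 = 11

11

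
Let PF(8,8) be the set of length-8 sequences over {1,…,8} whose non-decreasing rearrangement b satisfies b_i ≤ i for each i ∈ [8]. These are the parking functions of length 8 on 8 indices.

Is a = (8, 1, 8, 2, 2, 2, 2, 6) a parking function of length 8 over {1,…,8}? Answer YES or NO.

NO

Order a: b = (1, 2, 2, 2, 2, 6, 8, 8).
  b_1=1 ≤ 1
  b_2=2 ≤ 2
  b_3=2 ≤ 3
  b_4=2 ≤ 4
  b_5=2 ≤ 5
  b_6=6 ≤ 6
  b_7=8 > 7
  fails at i=7 ⇒ NO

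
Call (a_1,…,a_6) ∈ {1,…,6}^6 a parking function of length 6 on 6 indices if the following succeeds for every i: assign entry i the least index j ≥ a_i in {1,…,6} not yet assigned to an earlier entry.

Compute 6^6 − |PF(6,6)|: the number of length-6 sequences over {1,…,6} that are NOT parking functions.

29849

#PF = (7−6)·7^(6−1) = 1·16807 = 16807 (Konheim–Weiss)
Example (5,4,6,2,5,5) → sorted (2,4,5,5,5,6): b_1=2>1, not a PF.
6^6 − 16807 = 46656 − 16807 = 29849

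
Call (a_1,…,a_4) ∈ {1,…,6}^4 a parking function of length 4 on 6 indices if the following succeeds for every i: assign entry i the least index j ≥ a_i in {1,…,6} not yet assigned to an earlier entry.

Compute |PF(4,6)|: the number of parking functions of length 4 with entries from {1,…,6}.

1029

#PF = (6−4+1)·(6+1)^(4−1) = 3 · 343 = 1029 (Pollak)
One tuple (2,5,4,3) → sorted (2,3,4,5): b_i ≤ 2+i ∀i, a PF.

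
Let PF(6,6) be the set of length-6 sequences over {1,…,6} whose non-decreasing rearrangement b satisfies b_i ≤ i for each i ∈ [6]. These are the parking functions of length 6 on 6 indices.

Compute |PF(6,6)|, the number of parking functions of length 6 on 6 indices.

Count = (7−6)·7^(6−1) = 1 · 16807 = 16807 (Konheim–Weiss)
One tuple (1,2,1,4,5,5) → sorted (1,1,2,4,5,5): b_i ≤ i ∀i, a PF.

16807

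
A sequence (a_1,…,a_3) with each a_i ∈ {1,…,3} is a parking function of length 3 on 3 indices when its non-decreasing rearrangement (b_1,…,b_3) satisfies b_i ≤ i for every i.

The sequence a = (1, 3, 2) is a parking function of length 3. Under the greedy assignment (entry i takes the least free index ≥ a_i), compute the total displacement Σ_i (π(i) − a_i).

0

Σπ = 6 ({1..3} each once); Σa = 1+3+2 = 6; disp = 6−6 = 0.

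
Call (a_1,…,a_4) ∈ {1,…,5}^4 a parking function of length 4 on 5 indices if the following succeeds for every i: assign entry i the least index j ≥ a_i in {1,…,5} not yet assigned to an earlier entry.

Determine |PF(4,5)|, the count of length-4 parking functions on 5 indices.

|PF(4,5)| = (5−4+1)·(5+1)^(4−1) = 2·216 = 432 (Pollak)
One tuple (4,5,3,2) → sorted (2,3,4,5): b_i ≤ 1+i ∀i, a PF.

432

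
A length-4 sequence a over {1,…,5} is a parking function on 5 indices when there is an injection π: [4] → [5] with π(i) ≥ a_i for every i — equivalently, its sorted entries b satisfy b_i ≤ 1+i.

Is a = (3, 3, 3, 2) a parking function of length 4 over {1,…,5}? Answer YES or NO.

YES

Order a: b = (2, 3, 3, 3).
  b_1=2 ≤ 2
  b_2=3 ≤ 3
  b_3=3 ≤ 4
  b_4=3 ≤ 5
All bounds hold ⇒ YES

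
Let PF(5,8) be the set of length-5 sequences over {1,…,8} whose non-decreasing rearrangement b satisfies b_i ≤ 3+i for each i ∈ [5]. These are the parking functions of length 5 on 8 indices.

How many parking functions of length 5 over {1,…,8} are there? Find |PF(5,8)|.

26244

|PF(5,8)| = 4·9^4 = 4·6561 = 26244 (Pollak)
Example (6,5,7,4,7) → sorted (4,5,6,7,7): b_i ≤ 3+i ∀i, a PF.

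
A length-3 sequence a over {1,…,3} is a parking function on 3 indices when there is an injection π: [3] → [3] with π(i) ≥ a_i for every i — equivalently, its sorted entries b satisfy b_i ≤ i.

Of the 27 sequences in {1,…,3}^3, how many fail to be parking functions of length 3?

11

|PF| = (3−3+1)·(3+1)^(3−1) = 1×16 = 16 [KW]
E.g. (3,3,2) → sorted (2,3,3): b_1=2>1, not a PF.
So 27 − 16 = 11 fail.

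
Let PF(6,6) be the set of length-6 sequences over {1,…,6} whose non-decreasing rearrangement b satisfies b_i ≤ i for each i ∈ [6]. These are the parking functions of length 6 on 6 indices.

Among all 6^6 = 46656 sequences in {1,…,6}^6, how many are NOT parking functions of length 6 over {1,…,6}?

|PF| = (6+1−6)·(6+1)^{6−1} = 1×16807 = 16807
One tuple (2,6,3,5,4,5) → sorted (2,3,4,5,5,6): b_1=2>1, not a PF.
Total 46656; non-PF = 46656−16807 = 29849

29849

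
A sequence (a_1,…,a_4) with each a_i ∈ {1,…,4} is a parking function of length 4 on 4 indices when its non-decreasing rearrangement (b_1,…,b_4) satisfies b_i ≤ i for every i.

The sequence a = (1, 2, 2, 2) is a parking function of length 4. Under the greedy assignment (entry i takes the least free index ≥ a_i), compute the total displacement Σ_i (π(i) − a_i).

3

Σπ(i) = 1+…+4 = 10; Σa = 1+2+2+2 = 7; disp = 10−7 = 3.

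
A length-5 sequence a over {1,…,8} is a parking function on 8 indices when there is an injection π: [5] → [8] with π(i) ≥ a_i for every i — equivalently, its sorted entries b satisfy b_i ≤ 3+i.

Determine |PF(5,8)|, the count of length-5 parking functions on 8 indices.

Count = 4·9^4 = 4 · 6561 = 26244
Example (2,5,2,7,5) → sorted (2,2,5,5,7): b_i ≤ 3+i ∀i, a PF.

26244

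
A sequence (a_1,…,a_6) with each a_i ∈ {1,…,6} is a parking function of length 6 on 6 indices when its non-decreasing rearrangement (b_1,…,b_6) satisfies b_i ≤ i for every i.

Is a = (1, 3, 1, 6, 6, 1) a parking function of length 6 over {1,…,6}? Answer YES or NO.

Order a: b = (1, 1, 1, 3, 6, 6).
  b_1=1 ≤ 1
  b_2=1 ≤ 2
  b_3=1 ≤ 3
  b_4=3 ≤ 4
  b_5=6 > 5
  fails at i=5 ⇒ NO

NO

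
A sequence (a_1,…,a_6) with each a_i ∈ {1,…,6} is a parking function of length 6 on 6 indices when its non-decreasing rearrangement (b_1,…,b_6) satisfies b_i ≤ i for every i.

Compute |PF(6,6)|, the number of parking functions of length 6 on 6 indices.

16807

#PF = (6+1−6)·(6+1)^{6−1} = 1 · 16807 = 16807 [KW]
E.g. (1,6,3,3,2,2) → sorted (1,2,2,3,3,6): b_i ≤ i ∀i, a PF.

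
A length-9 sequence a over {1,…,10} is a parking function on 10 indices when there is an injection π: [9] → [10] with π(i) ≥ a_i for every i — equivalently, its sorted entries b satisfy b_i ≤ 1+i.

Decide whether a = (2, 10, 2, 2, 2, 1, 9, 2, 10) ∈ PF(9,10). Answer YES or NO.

Sorted: b = (1, 2, 2, 2, 2, 2, 9, 10, 10).
  b_1=1 ≤ 2
  b_2=2 ≤ 3
  b_3=2 ≤ 4
  b_4=2 ≤ 5
  b_5=2 ≤ 6
  b_6=2 ≤ 7
  b_7=9 > 8
  fails at i=7 ⇒ NO

NO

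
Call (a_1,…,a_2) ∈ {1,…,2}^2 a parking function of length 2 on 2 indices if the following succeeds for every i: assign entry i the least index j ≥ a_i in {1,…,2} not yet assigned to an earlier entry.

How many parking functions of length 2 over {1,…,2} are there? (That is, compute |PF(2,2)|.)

|PF| = 1·3^1 = 1×3 = 3 [KW]
Check (2,1) → sorted (1,2): b_i ≤ i ∀i, a PF.

3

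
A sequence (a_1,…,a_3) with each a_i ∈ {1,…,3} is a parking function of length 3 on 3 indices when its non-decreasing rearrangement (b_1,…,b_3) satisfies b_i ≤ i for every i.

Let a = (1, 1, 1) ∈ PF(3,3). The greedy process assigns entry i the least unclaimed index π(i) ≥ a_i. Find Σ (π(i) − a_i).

Σπ = 3·4/2 = 6 (π permutes [3]); Σa = 1+1+1 = 3; disp = 6−3 = 3.

3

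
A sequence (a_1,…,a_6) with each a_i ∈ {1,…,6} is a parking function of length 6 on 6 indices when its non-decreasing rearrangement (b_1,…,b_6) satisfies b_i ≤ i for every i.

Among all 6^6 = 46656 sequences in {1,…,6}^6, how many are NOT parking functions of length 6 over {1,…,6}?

29849

Count = (7−6)·7^(6−1) = 1 · 16807 = 16807 (Konheim–Weiss)
Example (6,6,6,5,5,6) → sorted (5,5,6,6,6,6): b_1=5>1, not a PF.
6^6 − 16807 = 46656 − 16807 = 29849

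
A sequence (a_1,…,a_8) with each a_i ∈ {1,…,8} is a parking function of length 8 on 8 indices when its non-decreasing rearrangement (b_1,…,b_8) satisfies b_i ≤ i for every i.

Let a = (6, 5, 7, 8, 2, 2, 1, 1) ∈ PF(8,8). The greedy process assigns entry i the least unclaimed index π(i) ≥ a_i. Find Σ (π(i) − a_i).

Σπ(i) = 1+…+8 = 36; Σa = 6+5+7+8+2+2+1+1 = 32; disp = 36−32 = 4.

4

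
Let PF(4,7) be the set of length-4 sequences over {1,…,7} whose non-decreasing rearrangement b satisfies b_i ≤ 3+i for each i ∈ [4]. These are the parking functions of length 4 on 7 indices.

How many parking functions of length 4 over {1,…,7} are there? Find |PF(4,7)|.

#PF = (7+1−4)·(7+1)^{4−1} = 4 · 512 = 2048 (Konheim–Weiss)
Check (3,5,6,2) → sorted (2,3,5,6): b_i ≤ 3+i ∀i, a PF.

2048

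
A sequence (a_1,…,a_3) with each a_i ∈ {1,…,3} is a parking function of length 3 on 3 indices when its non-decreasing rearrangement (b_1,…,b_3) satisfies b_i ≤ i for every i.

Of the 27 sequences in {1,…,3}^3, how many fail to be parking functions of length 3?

11

|PF(3,3)| = (4−3)·4^(3−1) = 1 · 16 = 16 (Konheim–Weiss)
E.g. (3,2,3) → sorted (2,3,3): b_1=2>1, not a PF.
So 27 − 16 = 11 fail.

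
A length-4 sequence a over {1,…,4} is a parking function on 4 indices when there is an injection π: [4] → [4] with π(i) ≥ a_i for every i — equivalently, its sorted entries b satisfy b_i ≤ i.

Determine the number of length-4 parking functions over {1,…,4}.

#PF = (4+1−4)·(4+1)^{4−1} = 1 · 125 = 125
Example (1,3,1,3) → sorted (1,1,3,3): b_i ≤ i ∀i, a PF.

125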